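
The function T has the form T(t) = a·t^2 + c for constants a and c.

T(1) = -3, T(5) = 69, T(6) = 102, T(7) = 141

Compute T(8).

186

From T(1) = -3 and T(5) = 69: 1a + c = -3 and 25a + c = 69.
Subtracting: 24a = 72, so a = 3; then c = -3 − 3·1 = -6.
So T(t) = 3t² − 6, and T(8) = 186.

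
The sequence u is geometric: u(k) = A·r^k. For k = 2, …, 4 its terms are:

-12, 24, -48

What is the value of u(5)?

96

Consecutive ratio: 24/(-12) = -2, and -48/24 = -2, so r = -2.
Then A·(-2)^2 = -12 gives A = -3, and u(k) = -3·(-2)^k.
u(5) = -3·(-2)^5 = 96.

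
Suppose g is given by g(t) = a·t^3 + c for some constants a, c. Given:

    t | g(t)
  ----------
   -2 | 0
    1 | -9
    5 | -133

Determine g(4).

-72

From g(-2) = 0 and g(1) = -9: -8a + c = 0 and 1a + c = -9.
Subtracting: 9a = -9, so a = -1; then c = 0 − (-1)·(-8) = -8.
So g(t) = -1t³ − 8, and g(4) = -72.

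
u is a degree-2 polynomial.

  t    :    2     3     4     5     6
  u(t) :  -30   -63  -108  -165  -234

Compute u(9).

First differences: -33, -45, -57, -69. Second differences: -12, -12, -12.
Level-2 differences are constant, so u has degree 2.
Fitting a degree-2 polynomial gives u(t) = -6t² - 3t.
Then u(9) = -513.

-513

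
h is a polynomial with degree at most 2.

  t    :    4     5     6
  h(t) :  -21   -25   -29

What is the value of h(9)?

First differences: -4, -4.
Level-1 differences are constant, so h has degree 1.
Fitting a degree-1 polynomial gives h(t) = -4t - 5.
Then h(9) = -41.

-41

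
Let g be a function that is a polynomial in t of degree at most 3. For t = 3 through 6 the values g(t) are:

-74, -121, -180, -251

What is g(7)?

-334

Write g(t) = at³ + bt² + ct + d; the 4 given values yield a linear system in the 4 coefficients.
Solving, the leading coefficient vanishes, and g(t) = -6t² - 5t - 5.
Then g(7) = -334.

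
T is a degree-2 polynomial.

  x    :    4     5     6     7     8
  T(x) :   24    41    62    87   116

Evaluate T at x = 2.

2

First differences: 17, 21, 25, 29. Second differences: 4, 4, 4.
Level-2 differences are constant, so T has degree 2.
Fitting a degree-2 polynomial gives T(x) = 2x² - x - 4.
Then T(2) = 2.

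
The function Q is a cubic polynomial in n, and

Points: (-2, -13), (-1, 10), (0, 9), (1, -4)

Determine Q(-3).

Write Q(n) = an³ + bn² + cn + d; the 4 given values yield a linear system in the 4 coefficients.
Solving, Q(n) = 2n³ - 6n² - 9n + 9.
Then Q(-3) = -72.

-72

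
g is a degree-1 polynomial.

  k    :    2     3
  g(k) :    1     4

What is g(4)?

Write g(k) = ak + b; the 2 given values yield a linear system in the 2 coefficients.
Solving, g(k) = 3k - 5.
Then g(4) = 7.

7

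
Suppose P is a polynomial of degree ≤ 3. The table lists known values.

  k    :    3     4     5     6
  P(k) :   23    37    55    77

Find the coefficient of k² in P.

2

First differences: 14, 18, 22. Second differences: 4, 4.
Level-2 differences are constant, so P has degree 2.
Fitting a degree-2 polynomial gives P(k) = 2k² + 5.
The coefficient of k² is 2.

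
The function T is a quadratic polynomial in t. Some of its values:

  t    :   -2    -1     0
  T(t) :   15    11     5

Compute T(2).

Write T(t) = at² + bt + c; the 3 given values yield a linear system in the 3 coefficients.
Solving, T(t) = -t² - 7t + 5.
Then T(2) = -13.

-13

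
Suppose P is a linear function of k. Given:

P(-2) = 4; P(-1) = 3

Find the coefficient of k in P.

-1

Write P(k) = ak + b; the 2 given values yield a linear system in the 2 coefficients.
Solving, P(k) = -k + 2.
The coefficient of k is -1.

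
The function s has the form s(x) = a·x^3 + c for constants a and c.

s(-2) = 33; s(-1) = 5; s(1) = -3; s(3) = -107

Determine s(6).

-863

From s(-2) = 33 and s(-1) = 5: -8a + c = 33 and -1a + c = 5.
Subtracting: 7a = -28, so a = -4; then c = 33 − (-4)·(-8) = 1.
So s(x) = -4x³ + 1, and s(6) = -863.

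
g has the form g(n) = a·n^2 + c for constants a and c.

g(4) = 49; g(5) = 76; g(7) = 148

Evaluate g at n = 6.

109

From g(4) = 49 and g(5) = 76: 16a + c = 49 and 25a + c = 76.
Subtracting: 9a = 27, so a = 3; then c = 49 − 3·16 = 1.
So g(n) = 3n² + 1, and g(6) = 109.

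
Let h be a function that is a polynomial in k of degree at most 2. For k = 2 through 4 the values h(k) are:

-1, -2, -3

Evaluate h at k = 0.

Write h(k) = ak² + bk + c; the 3 given values yield a linear system in the 3 coefficients.
Solving, the leading coefficient vanishes, and h(k) = -k + 1.
Then h(0) = 1.

1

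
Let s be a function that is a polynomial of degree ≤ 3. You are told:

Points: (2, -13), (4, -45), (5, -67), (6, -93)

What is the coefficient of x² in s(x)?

-2

Write s(x) = ax³ + bx² + cx + d; the 4 given values yield a linear system in the 4 coefficients.
Solving, the leading coefficient vanishes, and s(x) = -2x² - 4x + 3.
The coefficient of x² is -2.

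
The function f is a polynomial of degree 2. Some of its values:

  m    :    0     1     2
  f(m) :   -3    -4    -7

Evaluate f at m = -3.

-12

Write f(m) = am² + bm + c; the 3 given values yield a linear system in the 3 coefficients.
Solving, f(m) = -m² - 3.
Then f(-3) = -12.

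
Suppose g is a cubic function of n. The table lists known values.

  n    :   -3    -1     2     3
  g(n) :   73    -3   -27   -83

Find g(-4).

183

Write g(n) = an³ + bn² + cn + d; the 4 given values yield a linear system in the 4 coefficients.
Solving, g(n) = -3n³ + n - 5.
Then g(-4) = 183.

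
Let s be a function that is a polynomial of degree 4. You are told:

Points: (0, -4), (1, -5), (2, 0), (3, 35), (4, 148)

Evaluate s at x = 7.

1795

Write s(x) = ax^4 + bx³ + cx² + dx + e; the 5 given values yield a linear system in the 5 coefficients.
Solving, s(x) = x^4 - 2x³ + 2x² - 2x - 4.
Then s(7) = 1795.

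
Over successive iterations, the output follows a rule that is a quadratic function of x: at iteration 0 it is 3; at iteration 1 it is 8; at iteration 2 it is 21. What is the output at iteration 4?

Write the value at x as g(x).
Write g(x) = ax² + bx + c; the 3 given values yield a linear system in the 3 coefficients.
Solving, g(x) = 4x² + x + 3.
Then g(4) = 71.

71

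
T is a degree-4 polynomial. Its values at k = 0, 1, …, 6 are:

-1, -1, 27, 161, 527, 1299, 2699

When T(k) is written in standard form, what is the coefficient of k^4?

2

First differences: 0, 28, 134, 366, 772, 1400. Second differences: 28, 106, 232, 406, 628. Third differences: 78, 126, 174, 222. Fourth differences: 48, 48, 48.
Level-4 differences are constant, so T has degree 4.
Fitting a degree-4 polynomial gives T(k) = 2k^4 + k³ - 3k² - 1.
The coefficient of k^4 is 2.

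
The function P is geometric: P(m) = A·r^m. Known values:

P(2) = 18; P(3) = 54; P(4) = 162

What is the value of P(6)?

Consecutive ratio: 54/18 = 3, and 162/54 = 3, so r = 3.
Then A·3^2 = 18 gives A = 2, and P(m) = 2·3^m.
P(6) = 2·3^6 = 1458.

1458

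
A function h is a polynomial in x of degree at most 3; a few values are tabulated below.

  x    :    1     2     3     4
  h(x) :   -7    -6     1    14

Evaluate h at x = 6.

First differences: 1, 7, 13. Second differences: 6, 6.
Level-2 differences are constant, so h has degree 2.
Fitting a degree-2 polynomial gives h(x) = 3x² - 8x - 2.
Then h(6) = 58.

58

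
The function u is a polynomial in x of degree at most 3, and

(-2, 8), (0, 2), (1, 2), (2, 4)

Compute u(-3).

14

Write u(x) = ax³ + bx² + cx + d; the 4 given values yield a linear system in the 4 coefficients.
Solving, the leading coefficient vanishes, and u(x) = x² - x + 2.
Then u(-3) = 14.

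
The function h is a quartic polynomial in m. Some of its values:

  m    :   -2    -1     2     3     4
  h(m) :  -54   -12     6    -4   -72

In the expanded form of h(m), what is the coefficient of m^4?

Write h(m) = am^4 + bm³ + cm² + dm + e; the 5 given values yield a linear system in the 5 coefficients.
Solving, h(m) = -m^4 + 3m³ - m² + 3m - 4.
The coefficient of m^4 is -1.

-1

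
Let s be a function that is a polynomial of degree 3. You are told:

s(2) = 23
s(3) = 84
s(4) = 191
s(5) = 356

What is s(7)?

Write s(t) = at³ + bt² + ct + d; the 4 given values yield a linear system in the 4 coefficients.
Solving, s(t) = 2t³ + 5t² - 2t - 9.
Then s(7) = 908.

908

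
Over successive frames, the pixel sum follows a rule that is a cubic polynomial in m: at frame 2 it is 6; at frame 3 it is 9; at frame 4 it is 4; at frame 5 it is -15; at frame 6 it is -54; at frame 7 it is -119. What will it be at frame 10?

-530

Write the value at m as T(m).
First differences: 3, -5, -19, -39, -65. Second differences: -8, -14, -20, -26. Third differences: -6, -6, -6.
Level-3 differences are constant, so T has degree 3.
Fitting a degree-3 polynomial gives T(m) = -m³ + 5m² - 3m.
Then T(10) = -530.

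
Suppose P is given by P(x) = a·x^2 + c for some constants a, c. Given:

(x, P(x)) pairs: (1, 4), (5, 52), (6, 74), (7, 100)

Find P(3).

20

From P(1) = 4 and P(5) = 52: 1a + c = 4 and 25a + c = 52.
Subtracting: 24a = 48, so a = 2; then c = 4 − 2·1 = 2.
So P(x) = 2x² + 2, and P(3) = 20.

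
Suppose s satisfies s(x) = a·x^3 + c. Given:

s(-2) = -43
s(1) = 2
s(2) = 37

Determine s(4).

317

From s(-2) = -43 and s(1) = 2: -8a + c = -43 and 1a + c = 2.
Subtracting: 9a = 45, so a = 5; then c = -43 − 5·(-8) = -3.
So s(x) = 5x³ − 3, and s(4) = 317.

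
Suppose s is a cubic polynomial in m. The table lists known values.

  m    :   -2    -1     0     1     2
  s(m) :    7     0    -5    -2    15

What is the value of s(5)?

First differences: -7, -5, 3, 17. Second differences: 2, 8, 14. Third differences: 6, 6.
Level-3 differences are constant, so s has degree 3.
Fitting a degree-3 polynomial gives s(m) = m³ + 4m² - 2m - 5.
Then s(5) = 210.

210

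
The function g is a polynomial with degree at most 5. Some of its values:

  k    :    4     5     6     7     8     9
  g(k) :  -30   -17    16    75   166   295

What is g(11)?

691

Write g(k) = ak^5 + bk^4 + ck³ + dk² + ek + p; the 6 given values yield a linear system in the 6 coefficients.
Solving, the top 2 coefficients vanish, and g(k) = k³ - 5k² - 3k - 2.
Then g(11) = 691.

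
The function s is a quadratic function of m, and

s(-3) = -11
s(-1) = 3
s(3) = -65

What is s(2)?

Write s(m) = am² + bm + c; the 3 given values yield a linear system in the 3 coefficients.
Solving, s(m) = -4m² - 9m - 2.
Then s(2) = -36.

-36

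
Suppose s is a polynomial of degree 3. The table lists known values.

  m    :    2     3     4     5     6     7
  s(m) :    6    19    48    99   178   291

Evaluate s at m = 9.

First differences: 13, 29, 51, 79, 113. Second differences: 16, 22, 28, 34. Third differences: 6, 6, 6.
Level-3 differences are constant, so s has degree 3.
Fitting a degree-3 polynomial gives s(m) = m³ - m² - m + 4.
Then s(9) = 643.

643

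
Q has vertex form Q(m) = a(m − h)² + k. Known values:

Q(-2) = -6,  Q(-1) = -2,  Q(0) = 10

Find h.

-2

First differences 4, 12; second difference 8 = 2a, so a = 4.
Expanding, the m-coefficient is −2ah = -8h; matching it to the data gives h = -2, and then k = -6.
So Q(m) = 4(m + 2)² − 6.
Hence h = -2.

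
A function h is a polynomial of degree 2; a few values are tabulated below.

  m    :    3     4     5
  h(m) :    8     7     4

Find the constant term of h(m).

Write h(m) = am² + bm + c; the 3 given values yield a linear system in the 3 coefficients.
Solving, h(m) = -m² + 6m - 1.
The constant term is h(0) = -1.

-1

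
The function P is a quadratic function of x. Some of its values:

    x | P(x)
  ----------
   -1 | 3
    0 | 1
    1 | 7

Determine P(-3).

31

Write P(x) = ax² + bx + c; the 3 given values yield a linear system in the 3 coefficients.
Solving, P(x) = 4x² + 2x + 1.
Then P(-3) = 31.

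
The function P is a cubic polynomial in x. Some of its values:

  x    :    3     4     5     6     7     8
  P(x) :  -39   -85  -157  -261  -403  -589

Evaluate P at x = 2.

Write P(x) = ax³ + bx² + cx + d; the 6 given values yield a linear system in the 4 coefficients.
Solving, P(x) = -x³ - x² - 2x + 3.
Then P(2) = -13.

-13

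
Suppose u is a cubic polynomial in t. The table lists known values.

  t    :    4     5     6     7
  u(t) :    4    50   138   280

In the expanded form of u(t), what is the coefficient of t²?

-9

Write u(t) = at³ + bt² + ct + d; the 4 given values yield a linear system in the 4 coefficients.
Solving, u(t) = 2t³ - 9t² + 5t.
The coefficient of t² is -9.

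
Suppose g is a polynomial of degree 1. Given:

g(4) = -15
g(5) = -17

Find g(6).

Write g(x) = ax + b; the 2 given values yield a linear system in the 2 coefficients.
Solving, g(x) = -2x - 7.
Then g(6) = -19.

-19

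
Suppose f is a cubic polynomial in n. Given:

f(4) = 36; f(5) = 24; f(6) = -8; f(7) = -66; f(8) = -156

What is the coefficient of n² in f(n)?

Write f(n) = an³ + bn² + cn + d; the 5 given values yield a linear system in the 4 coefficients.
Solving, f(n) = -n³ + 5n² + 4n + 4.
The coefficient of n² is 5.

5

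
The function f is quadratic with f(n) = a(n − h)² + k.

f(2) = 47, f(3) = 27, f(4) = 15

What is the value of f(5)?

First differences -20, -12; second difference 8 = 2a, so a = 4.
Expanding, the n-coefficient is −2ah = -8h; matching it to the data gives h = 5, and then k = 11.
So f(n) = 4(n − 5)² + 11.
f(5) = 4·0² + 11 = 11.

11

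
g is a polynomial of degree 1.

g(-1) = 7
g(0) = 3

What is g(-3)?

15

Write g(m) = am + b; the 2 given values yield a linear system in the 2 coefficients.
Solving, g(m) = -4m + 3.
Then g(-3) = 15.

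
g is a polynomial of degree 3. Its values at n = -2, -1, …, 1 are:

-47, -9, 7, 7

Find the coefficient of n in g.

7

Write g(n) = an³ + bn² + cn + d; the 4 given values yield a linear system in the 4 coefficients.
Solving, g(n) = n³ - 8n² + 7n + 7.
The coefficient of n is 7.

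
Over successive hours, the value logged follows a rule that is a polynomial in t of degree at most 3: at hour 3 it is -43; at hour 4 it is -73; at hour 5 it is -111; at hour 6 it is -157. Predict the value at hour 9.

Write the value at t as P(t).
First differences: -30, -38, -46. Second differences: -8, -8.
Level-2 differences are constant, so P has degree 2.
Fitting a degree-2 polynomial gives P(t) = -4t² - 2t - 1.
Then P(9) = -343.

-343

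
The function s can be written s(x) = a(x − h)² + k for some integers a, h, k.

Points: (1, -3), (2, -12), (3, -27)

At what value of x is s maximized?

First differences -9, -15; second difference -6 = 2a, so a = -3.
Expanding, the x-coefficient is −2ah = 6h; matching it to the data gives h = 0, and then k = 0.
So s(x) = -3(x + 0)² + 0.
Hence h = 0.

0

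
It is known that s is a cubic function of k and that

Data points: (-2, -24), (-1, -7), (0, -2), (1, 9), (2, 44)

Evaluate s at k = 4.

258

Write s(k) = ak³ + bk² + ck + d; the 5 given values yield a linear system in the 4 coefficients.
Solving, s(k) = 3k³ + 3k² + 5k - 2.
Then s(4) = 258.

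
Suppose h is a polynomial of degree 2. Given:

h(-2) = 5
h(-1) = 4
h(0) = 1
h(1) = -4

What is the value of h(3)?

First differences: -1, -3, -5. Second differences: -2, -2.
Level-2 differences are constant, so h has degree 2.
Fitting a degree-2 polynomial gives h(k) = -k² - 4k + 1.
Then h(3) = -20.

-20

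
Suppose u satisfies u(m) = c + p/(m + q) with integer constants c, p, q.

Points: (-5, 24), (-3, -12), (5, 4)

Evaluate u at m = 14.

5

(u(m) − c)(m + q) = p for each data point; the three points give a linear system in c and q, then p follows.
Solving: c = 6, q = 4, p = -18, so u(m) = 6 − 18/(m + 4).
Then u(14) = 6 − 18/18 = 5.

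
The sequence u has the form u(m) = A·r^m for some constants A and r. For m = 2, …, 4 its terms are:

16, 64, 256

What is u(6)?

4096

Consecutive ratio: 64/16 = 4, and 256/64 = 4, so r = 4.
Then A·4^2 = 16 gives A = 1, and u(m) = 1·4^m.
u(6) = 1·4^6 = 4096.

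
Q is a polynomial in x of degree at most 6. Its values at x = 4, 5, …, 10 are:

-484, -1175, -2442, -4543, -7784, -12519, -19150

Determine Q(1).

-7

Write Q(x) = ax^6 + bx^5 + cx^4 + dx³ + ex² + px + q; the 7 given values yield a linear system in the 7 coefficients.
Solving, the top 2 coefficients vanish, and Q(x) = -2x^4 + x³ - x² - 5x.
Then Q(1) = -7.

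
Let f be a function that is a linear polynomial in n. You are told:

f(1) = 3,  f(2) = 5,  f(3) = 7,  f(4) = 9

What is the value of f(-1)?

-1

First differences: 2, 2, 2.
Level-1 differences are constant, so f has degree 1.
Fitting a degree-1 polynomial gives f(n) = 2n + 1.
Then f(-1) = -1.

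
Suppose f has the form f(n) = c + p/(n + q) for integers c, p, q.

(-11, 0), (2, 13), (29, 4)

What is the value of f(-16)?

(f(n) − c)(n + q) = p for each data point; the three points give a linear system in c and q, then p follows.
Solving: c = 3, q = 1, p = 30, so f(n) = 3 + 30/(n + 1).
Then f(-16) = 3 + 30/(-15) = 1.

1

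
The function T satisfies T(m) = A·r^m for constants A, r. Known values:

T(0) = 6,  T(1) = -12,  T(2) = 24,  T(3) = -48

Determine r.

Consecutive ratio: -12/6 = -2, and 24/(-12) = -2, so r = -2.
Then A·(-2)^0 = 6 gives A = 6, and T(m) = 6·(-2)^m.

-2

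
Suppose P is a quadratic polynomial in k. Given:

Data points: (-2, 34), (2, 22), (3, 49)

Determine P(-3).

67

Write P(k) = ak² + bk + c; the 3 given values yield a linear system in the 3 coefficients.
Solving, P(k) = 6k² - 3k + 4.
Then P(-3) = 67.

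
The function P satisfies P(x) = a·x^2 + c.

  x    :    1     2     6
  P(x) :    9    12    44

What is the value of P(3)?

From P(1) = 9 and P(2) = 12: 1a + c = 9 and 4a + c = 12.
Subtracting: 3a = 3, so a = 1; then c = 9 − 1·1 = 8.
So P(x) = 1x² + 8, and P(3) = 17.

17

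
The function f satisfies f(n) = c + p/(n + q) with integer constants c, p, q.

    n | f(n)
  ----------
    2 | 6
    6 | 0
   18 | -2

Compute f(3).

(f(n) − c)(n + q) = p for each data point; the three points give a linear system in c and q, then p follows.
Solving: c = -3, q = 0, p = 18, so f(n) = -3 + 18/(n + 0).
Then f(3) = -3 + 18/3 = 3.

3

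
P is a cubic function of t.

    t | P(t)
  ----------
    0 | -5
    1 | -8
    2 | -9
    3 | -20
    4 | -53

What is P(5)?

Write P(t) = at³ + bt² + ct + d; the 5 given values yield a linear system in the 4 coefficients.
Solving, P(t) = -2t³ + 7t² - 8t - 5.
Then P(5) = -120.

-120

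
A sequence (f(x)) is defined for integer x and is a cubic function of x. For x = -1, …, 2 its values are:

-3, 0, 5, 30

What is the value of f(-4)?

Write f(x) = ax³ + bx² + cx + d; the 4 given values yield a linear system in the 4 coefficients.
Solving, f(x) = 3x³ + x² + x.
Then f(-4) = -180.

-180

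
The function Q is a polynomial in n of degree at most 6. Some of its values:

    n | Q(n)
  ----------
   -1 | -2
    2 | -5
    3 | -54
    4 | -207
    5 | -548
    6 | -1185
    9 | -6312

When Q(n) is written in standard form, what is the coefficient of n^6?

Write Q(n) = an^6 + bn^5 + cn^4 + dn³ + en² + pn + q; the 7 given values yield a linear system in the 7 coefficients.
Solving, the top 2 coefficients vanish, and Q(n) = -n^4 + 3n² + n - 3.
The coefficient of n^6 is 0.

0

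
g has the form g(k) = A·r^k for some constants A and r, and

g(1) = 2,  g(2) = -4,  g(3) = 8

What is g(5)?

32

Consecutive ratio: -4/2 = -2, and 8/(-4) = -2, so r = -2.
Then A·(-2)^1 = 2 gives A = -1, and g(k) = -1·(-2)^k.
g(5) = -1·(-2)^5 = 32.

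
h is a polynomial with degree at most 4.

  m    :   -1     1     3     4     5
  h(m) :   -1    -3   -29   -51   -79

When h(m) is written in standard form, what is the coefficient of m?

-1

Write h(m) = am^4 + bm³ + cm² + dm + e; the 5 given values yield a linear system in the 5 coefficients.
Solving, the top 2 coefficients vanish, and h(m) = -3m² - m + 1.
The coefficient of m is -1.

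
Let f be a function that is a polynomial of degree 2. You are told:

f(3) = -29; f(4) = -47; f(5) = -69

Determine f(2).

Write f(x) = ax² + bx + c; the 3 given values yield a linear system in the 3 coefficients.
Solving, f(x) = -2x² - 4x + 1.
Then f(2) = -15.

-15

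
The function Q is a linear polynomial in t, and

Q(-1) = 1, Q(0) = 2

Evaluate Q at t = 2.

4

Write Q(t) = at + b; the 2 given values yield a linear system in the 2 coefficients.
Solving, Q(t) = t + 2.
Then Q(2) = 4.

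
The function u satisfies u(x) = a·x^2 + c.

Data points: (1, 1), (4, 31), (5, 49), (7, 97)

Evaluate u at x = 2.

7

From u(1) = 1 and u(4) = 31: 1a + c = 1 and 16a + c = 31.
Subtracting: 15a = 30, so a = 2; then c = 1 − 2·1 = -1.
So u(x) = 2x² − 1, and u(2) = 7.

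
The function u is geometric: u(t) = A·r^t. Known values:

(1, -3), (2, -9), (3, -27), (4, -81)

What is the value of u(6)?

-729

Consecutive ratio: -9/(-3) = 3, and -27/(-9) = 3, so r = 3.
Then A·3^1 = -3 gives A = -1, and u(t) = -1·3^t.
u(6) = -1·3^6 = -729.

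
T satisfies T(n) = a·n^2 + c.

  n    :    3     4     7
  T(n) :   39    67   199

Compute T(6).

147

From T(3) = 39 and T(4) = 67: 9a + c = 39 and 16a + c = 67.
Subtracting: 7a = 28, so a = 4; then c = 39 − 4·9 = 3.
So T(n) = 4n² + 3, and T(6) = 147.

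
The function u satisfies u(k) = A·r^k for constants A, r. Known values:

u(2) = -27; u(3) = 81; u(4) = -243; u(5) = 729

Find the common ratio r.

-3

Consecutive ratio: 81/(-27) = -3, and -243/81 = -3, so r = -3.
Then A·(-3)^2 = -27 gives A = -3, and u(k) = -3·(-3)^k.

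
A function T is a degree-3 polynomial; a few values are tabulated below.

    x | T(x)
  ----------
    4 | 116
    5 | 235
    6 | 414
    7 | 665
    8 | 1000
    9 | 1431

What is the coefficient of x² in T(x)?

0

First differences: 119, 179, 251, 335, 431. Second differences: 60, 72, 84, 96. Third differences: 12, 12, 12.
Level-3 differences are constant, so T has degree 3.
Fitting a degree-3 polynomial gives T(x) = 2x³ - 3x.
The coefficient of x² is 0.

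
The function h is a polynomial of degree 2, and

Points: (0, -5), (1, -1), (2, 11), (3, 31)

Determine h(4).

First differences: 4, 12, 20. Second differences: 8, 8.
Level-2 differences are constant, so h has degree 2.
Extending the table by one column gives the next first difference 28, so h(4) = 31 + 28 = 59.

59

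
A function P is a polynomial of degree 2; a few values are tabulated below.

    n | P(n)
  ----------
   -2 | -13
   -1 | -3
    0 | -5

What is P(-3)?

Write P(n) = an² + bn + c; the 3 given values yield a linear system in the 3 coefficients.
Solving, P(n) = -6n² - 8n - 5.
Then P(-3) = -35.

-35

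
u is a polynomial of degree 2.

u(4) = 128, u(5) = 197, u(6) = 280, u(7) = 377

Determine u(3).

First differences: 69, 83, 97. Second differences: 14, 14.
Level-2 differences are constant, so u has degree 2.
Fitting a degree-2 polynomial gives u(k) = 7k² + 6k - 8.
Then u(3) = 73.

73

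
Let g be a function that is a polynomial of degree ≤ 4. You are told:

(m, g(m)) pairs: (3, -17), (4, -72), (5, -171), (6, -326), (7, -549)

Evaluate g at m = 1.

9

First differences: -55, -99, -155, -223. Second differences: -44, -56, -68. Third differences: -12, -12.
Level-3 differences are constant, so g has degree 3.
Fitting a degree-3 polynomial gives g(m) = -2m³ + 2m² + 5m + 4.
Then g(1) = 9.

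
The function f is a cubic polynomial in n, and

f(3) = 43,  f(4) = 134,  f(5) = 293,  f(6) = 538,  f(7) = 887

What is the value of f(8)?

First differences: 91, 159, 245, 349. Second differences: 68, 86, 104. Third differences: 18, 18.
Level-3 differences are constant, so f has degree 3.
Fitting a degree-3 polynomial gives f(n) = 3n³ - 2n² - 6n - 2.
Then f(8) = 1358.

1358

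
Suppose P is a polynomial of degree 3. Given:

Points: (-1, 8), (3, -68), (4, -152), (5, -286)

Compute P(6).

-482

Write P(n) = an³ + bn² + cn + d; the 4 given values yield a linear system in the 4 coefficients.
Solving, P(n) = -2n³ - n² - 3n + 4.
Then P(6) = -482.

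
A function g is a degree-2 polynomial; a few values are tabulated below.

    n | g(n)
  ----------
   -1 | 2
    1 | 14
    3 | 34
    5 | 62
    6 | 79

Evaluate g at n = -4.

-1

Write g(n) = an² + bn + c; the 5 given values yield a linear system in the 3 coefficients.
Solving, g(n) = n² + 6n + 7.
Then g(-4) = -1.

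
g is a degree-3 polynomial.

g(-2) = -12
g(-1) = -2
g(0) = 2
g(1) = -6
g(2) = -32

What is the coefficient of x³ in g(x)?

First differences: 10, 4, -8, -26. Second differences: -6, -12, -18. Third differences: -6, -6.
Level-3 differences are constant, so g has degree 3.
Fitting a degree-3 polynomial gives g(x) = -x³ - 6x² - x + 2.
The coefficient of x³ is -1.

-1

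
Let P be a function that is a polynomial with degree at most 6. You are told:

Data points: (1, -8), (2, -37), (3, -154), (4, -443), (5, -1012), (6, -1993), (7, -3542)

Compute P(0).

First differences: -29, -117, -289, -569, -981, -1549. Second differences: -88, -172, -280, -412, -568. Third differences: -84, -108, -132, -156. Fourth differences: -24, -24, -24.
Level-4 differences are constant, so P has degree 4.
Fitting a degree-4 polynomial gives P(m) = -m^4 - 4m³ + 5m² - m - 7.
Then P(0) = -7.

-7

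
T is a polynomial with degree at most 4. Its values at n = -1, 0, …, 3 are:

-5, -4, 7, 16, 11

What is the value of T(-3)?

Write T(n) = an^4 + bn³ + cn² + dn + e; the 5 given values yield a linear system in the 5 coefficients.
Solving, the leading coefficient vanishes, and T(n) = -2n³ + 5n² + 8n - 4.
Then T(-3) = 71.

71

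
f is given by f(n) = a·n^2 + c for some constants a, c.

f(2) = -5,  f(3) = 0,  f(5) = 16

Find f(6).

From f(2) = -5 and f(3) = 0: 4a + c = -5 and 9a + c = 0.
Subtracting: 5a = 5, so a = 1; then c = -5 − 1·4 = -9.
So f(n) = 1n² − 9, and f(6) = 27.

27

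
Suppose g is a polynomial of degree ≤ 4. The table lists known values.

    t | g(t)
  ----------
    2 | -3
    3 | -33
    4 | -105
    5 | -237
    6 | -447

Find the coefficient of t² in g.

First differences: -30, -72, -132, -210. Second differences: -42, -60, -78. Third differences: -18, -18.
Level-3 differences are constant, so g has degree 3.
Fitting a degree-3 polynomial gives g(t) = -3t³ + 6t² - 3t + 3.
The coefficient of t² is 6.

6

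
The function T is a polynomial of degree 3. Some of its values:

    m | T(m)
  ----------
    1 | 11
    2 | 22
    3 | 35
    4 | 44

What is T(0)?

Write T(m) = am³ + bm² + cm + d; the 4 given values yield a linear system in the 4 coefficients.
Solving, T(m) = -m³ + 7m² - 3m + 8.
The constant term is T(0) = 8.

8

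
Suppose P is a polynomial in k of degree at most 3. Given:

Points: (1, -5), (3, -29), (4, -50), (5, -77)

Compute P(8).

-194

Write P(k) = ak³ + bk² + ck + d; the 4 given values yield a linear system in the 4 coefficients.
Solving, the leading coefficient vanishes, and P(k) = -3k² - 2.
Then P(8) = -194.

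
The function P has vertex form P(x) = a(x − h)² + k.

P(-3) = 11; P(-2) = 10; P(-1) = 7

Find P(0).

First differences -1, -3; second difference -2 = 2a, so a = -1.
Expanding, the x-coefficient is −2ah = 2h; matching it to the data gives h = -3, and then k = 11.
So P(x) = -1(x + 3)² + 11.
P(0) = -1·3² + 11 = 2.

2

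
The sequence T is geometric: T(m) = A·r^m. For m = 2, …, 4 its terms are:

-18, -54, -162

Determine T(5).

-486

Consecutive ratio: -54/(-18) = 3, and -162/(-54) = 3, so r = 3.
Then A·3^2 = -18 gives A = -2, and T(m) = -2·3^m.
T(5) = -2·3^5 = -486.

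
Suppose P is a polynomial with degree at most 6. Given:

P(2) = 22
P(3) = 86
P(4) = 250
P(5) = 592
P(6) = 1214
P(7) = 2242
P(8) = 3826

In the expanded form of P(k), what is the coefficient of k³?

First differences: 64, 164, 342, 622, 1028, 1584. Second differences: 100, 178, 280, 406, 556. Third differences: 78, 102, 126, 150. Fourth differences: 24, 24, 24.
Level-4 differences are constant, so P has degree 4.
Fitting a degree-4 polynomial gives P(k) = k^4 - k³ + 4k² - 2k + 2.
The coefficient of k³ is -1.

-1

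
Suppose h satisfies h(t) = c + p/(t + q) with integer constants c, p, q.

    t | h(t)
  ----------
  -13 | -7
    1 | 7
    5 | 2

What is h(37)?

-2

(h(t) − c)(t + q) = p for each data point; the three points give a linear system in c and q, then p follows.
Solving: c = -3, q = 3, p = 40, so h(t) = -3 + 40/(t + 3).
Then h(37) = -3 + 40/40 = -2.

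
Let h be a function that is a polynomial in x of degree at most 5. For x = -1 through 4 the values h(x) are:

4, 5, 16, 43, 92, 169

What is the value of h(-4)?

1

Write h(x) = ax^5 + bx^4 + cx³ + dx² + ex + p; the 6 given values yield a linear system in the 6 coefficients.
Solving, the top 2 coefficients vanish, and h(x) = x³ + 5x² + 5x + 5.
Then h(-4) = 1.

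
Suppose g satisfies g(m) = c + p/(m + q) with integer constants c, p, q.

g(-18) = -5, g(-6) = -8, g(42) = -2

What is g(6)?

(g(m) − c)(m + q) = p for each data point; the three points give a linear system in c and q, then p follows.
Solving: c = -3, q = -2, p = 40, so g(m) = -3 + 40/(m − 2).
Then g(6) = -3 + 40/4 = 7.

7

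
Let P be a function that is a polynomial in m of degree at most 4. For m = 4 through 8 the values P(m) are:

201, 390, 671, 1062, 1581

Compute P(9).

2246

First differences: 189, 281, 391, 519. Second differences: 92, 110, 128. Third differences: 18, 18.
Level-3 differences are constant, so P has degree 3.
Extending the table by one column gives the next first difference 665, so P(9) = 1581 + 665 = 2246.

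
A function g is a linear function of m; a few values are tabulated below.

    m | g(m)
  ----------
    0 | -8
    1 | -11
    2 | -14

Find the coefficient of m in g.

Write g(m) = am + b; the 3 given values yield a linear system in the 2 coefficients.
Solving, g(m) = -3m - 8.
The coefficient of m is -3.

-3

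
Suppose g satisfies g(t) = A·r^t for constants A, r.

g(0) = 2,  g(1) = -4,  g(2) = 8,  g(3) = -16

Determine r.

-2

Consecutive ratio: -4/2 = -2, and 8/(-4) = -2, so r = -2.
Then A·(-2)^0 = 2 gives A = 2, and g(t) = 2·(-2)^t.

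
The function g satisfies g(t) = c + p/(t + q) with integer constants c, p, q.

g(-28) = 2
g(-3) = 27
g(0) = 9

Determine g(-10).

(g(t) − c)(t + q) = p for each data point; the three points give a linear system in c and q, then p follows.
Solving: c = 3, q = 4, p = 24, so g(t) = 3 + 24/(t + 4).
Then g(-10) = 3 + 24/(-6) = -1.

-1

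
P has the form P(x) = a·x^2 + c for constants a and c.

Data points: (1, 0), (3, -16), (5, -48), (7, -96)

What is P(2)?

From P(1) = 0 and P(3) = -16: 1a + c = 0 and 9a + c = -16.
Subtracting: 8a = -16, so a = -2; then c = 0 − (-2)·1 = 2.
So P(x) = -2x² + 2, and P(2) = -6.

-6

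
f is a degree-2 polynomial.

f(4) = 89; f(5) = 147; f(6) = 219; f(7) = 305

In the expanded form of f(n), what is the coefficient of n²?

7

Write f(n) = an² + bn + c; the 4 given values yield a linear system in the 3 coefficients.
Solving, f(n) = 7n² - 5n - 3.
The coefficient of n² is 7.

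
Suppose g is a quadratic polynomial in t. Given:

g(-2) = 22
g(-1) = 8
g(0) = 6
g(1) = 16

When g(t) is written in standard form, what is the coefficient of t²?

Write g(t) = at² + bt + c; the 4 given values yield a linear system in the 3 coefficients.
Solving, g(t) = 6t² + 4t + 6.
The coefficient of t² is 6.

6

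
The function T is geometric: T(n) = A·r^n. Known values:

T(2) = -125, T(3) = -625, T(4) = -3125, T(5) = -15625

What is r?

Consecutive ratio: -625/(-125) = 5, and -3125/(-625) = 5, so r = 5.
Then A·5^2 = -125 gives A = -5, and T(n) = -5·5^n.

5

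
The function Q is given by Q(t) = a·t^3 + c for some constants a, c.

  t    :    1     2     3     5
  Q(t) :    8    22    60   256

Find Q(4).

134

From Q(1) = 8 and Q(2) = 22: 1a + c = 8 and 8a + c = 22.
Subtracting: 7a = 14, so a = 2; then c = 8 − 2·1 = 6.
So Q(t) = 2t³ + 6, and Q(4) = 134.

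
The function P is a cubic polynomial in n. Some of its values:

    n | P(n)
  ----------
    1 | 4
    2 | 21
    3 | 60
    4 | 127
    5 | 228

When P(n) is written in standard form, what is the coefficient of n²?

Write P(n) = an³ + bn² + cn + d; the 5 given values yield a linear system in the 4 coefficients.
Solving, P(n) = n³ + 5n² - 5n + 3.
The coefficient of n² is 5.

5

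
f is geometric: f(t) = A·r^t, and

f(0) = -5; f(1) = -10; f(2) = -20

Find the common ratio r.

2

Consecutive ratio: -10/(-5) = 2, and -20/(-10) = 2, so r = 2.
Then A·2^0 = -5 gives A = -5, and f(t) = -5·2^t.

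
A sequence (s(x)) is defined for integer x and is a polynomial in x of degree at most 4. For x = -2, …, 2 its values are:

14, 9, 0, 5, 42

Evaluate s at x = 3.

Write s(x) = ax^4 + bx³ + cx² + dx + e; the 5 given values yield a linear system in the 5 coefficients.
Solving, the leading coefficient vanishes, and s(x) = 3x³ + 7x² - 5x.
Then s(3) = 129.

129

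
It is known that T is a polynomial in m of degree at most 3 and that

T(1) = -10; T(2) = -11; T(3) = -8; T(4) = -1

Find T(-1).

4

Write T(m) = am³ + bm² + cm + d; the 4 given values yield a linear system in the 4 coefficients.
Solving, the leading coefficient vanishes, and T(m) = 2m² - 7m - 5.
Then T(-1) = 4.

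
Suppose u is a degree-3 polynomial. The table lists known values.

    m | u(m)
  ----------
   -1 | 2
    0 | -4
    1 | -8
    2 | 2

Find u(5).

Write u(m) = am³ + bm² + cm + d; the 4 given values yield a linear system in the 4 coefficients.
Solving, u(m) = 2m³ + m² - 7m - 4.
Then u(5) = 236.

236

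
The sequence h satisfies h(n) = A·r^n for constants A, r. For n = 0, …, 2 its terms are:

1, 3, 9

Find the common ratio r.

Consecutive ratio: 3/1 = 3, and 9/3 = 3, so r = 3.
Then A·3^0 = 1 gives A = 1, and h(n) = 1·3^n.

3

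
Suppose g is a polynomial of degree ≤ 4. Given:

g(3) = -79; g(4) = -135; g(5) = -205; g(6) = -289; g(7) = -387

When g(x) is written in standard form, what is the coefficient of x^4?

First differences: -56, -70, -84, -98. Second differences: -14, -14, -14.
Level-2 differences are constant, so g has degree 2.
Fitting a degree-2 polynomial gives g(x) = -7x² - 7x + 5.
The coefficient of x^4 is 0.

0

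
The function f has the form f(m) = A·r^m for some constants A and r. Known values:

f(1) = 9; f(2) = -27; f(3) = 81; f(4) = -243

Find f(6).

Consecutive ratio: -27/9 = -3, and 81/(-27) = -3, so r = -3.
Then A·(-3)^1 = 9 gives A = -3, and f(m) = -3·(-3)^m.
f(6) = -3·(-3)^6 = -2187.

-2187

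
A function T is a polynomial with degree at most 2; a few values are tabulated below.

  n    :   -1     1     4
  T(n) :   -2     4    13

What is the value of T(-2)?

-5

Write T(n) = an² + bn + c; the 3 given values yield a linear system in the 3 coefficients.
Solving, the leading coefficient vanishes, and T(n) = 3n + 1.
Then T(-2) = -5.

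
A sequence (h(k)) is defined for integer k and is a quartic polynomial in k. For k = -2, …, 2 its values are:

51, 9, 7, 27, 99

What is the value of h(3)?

Write h(k) = ak^4 + bk³ + ck² + dk + e; the 5 given values yield a linear system in the 5 coefficients.
Solving, h(k) = 2k^4 + k³ + 9k² + 8k + 7.
Then h(3) = 301.

301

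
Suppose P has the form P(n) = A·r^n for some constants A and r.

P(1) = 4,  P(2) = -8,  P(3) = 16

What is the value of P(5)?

Consecutive ratio: -8/4 = -2, and 16/(-8) = -2, so r = -2.
Then A·(-2)^1 = 4 gives A = -2, and P(n) = -2·(-2)^n.
P(5) = -2·(-2)^5 = 64.

64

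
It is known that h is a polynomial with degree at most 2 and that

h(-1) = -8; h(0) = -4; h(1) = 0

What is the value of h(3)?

First differences: 4, 4.
Level-1 differences are constant, so h has degree 1.
Fitting a degree-1 polynomial gives h(k) = 4k - 4.
Then h(3) = 8.

8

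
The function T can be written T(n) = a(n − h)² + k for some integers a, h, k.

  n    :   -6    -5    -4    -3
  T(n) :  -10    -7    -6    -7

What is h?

-4

First differences 3, 1, -1; second difference -2 = 2a, so a = -1.
Expanding, the n-coefficient is −2ah = 2h; matching it to the data gives h = -4, and then k = -6.
So T(n) = -1(n + 4)² − 6.
Hence h = -4.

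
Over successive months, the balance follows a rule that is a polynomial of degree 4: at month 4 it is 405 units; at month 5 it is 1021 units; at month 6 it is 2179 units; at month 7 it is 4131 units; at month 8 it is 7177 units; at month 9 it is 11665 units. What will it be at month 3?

Write the value at t as u(t).
Write u(t) = at^4 + bt³ + ct² + dt + e; the 6 given values yield a linear system in the 5 coefficients.
Solving, u(t) = 2t^4 - 2t³ - t² + 9t + 1.
Then u(3) = 127.

127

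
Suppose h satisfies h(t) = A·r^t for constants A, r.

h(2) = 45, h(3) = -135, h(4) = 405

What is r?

-3

Consecutive ratio: -135/45 = -3, and 405/(-135) = -3, so r = -3.
Then A·(-3)^2 = 45 gives A = 5, and h(t) = 5·(-3)^t.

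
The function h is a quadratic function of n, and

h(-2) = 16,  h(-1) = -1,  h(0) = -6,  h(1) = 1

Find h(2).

First differences: -17, -5, 7. Second differences: 12, 12.
Level-2 differences are constant, so h has degree 2.
Extending the table by one column gives the next first difference 19, so h(2) = 1 + 19 = 20.

20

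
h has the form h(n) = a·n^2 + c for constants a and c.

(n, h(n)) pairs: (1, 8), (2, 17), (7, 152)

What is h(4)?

53

From h(1) = 8 and h(2) = 17: 1a + c = 8 and 4a + c = 17.
Subtracting: 3a = 9, so a = 3; then c = 8 − 3·1 = 5.
So h(n) = 3n² + 5, and h(4) = 53.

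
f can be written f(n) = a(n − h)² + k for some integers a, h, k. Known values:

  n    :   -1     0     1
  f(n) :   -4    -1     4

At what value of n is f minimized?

First differences 3, 5; second difference 2 = 2a, so a = 1.
Expanding, the n-coefficient is −2ah = -2h; matching it to the data gives h = -2, and then k = -5.
So f(n) = 1(n + 2)² − 5.
Hence h = -2.

-2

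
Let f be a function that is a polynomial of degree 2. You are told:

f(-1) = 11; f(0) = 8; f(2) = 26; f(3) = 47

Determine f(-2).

22

Write f(x) = ax² + bx + c; the 4 given values yield a linear system in the 3 coefficients.
Solving, f(x) = 4x² + x + 8.
Then f(-2) = 22.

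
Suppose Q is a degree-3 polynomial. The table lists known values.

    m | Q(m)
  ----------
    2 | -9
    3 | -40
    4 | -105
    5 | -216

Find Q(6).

-385

Write Q(m) = am³ + bm² + cm + d; the 4 given values yield a linear system in the 4 coefficients.
Solving, Q(m) = -2m³ + m² + 2m - 1.
Then Q(6) = -385.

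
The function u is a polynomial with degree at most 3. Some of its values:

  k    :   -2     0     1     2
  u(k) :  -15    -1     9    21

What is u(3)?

35

Write u(k) = ak³ + bk² + ck + d; the 4 given values yield a linear system in the 4 coefficients.
Solving, the leading coefficient vanishes, and u(k) = k² + 9k - 1.
Then u(3) = 35.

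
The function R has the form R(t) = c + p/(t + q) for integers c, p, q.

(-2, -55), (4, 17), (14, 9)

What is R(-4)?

-15

(R(t) − c)(t + q) = p for each data point; the three points give a linear system in c and q, then p follows.
Solving: c = 5, q = 1, p = 60, so R(t) = 5 + 60/(t + 1).
Then R(-4) = 5 + 60/(-3) = -15.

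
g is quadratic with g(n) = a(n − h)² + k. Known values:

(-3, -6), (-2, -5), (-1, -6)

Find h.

First differences 1, -1; second difference -2 = 2a, so a = -1.
Expanding, the n-coefficient is −2ah = 2h; matching it to the data gives h = -2, and then k = -5.
So g(n) = -1(n + 2)² − 5.
Hence h = -2.

-2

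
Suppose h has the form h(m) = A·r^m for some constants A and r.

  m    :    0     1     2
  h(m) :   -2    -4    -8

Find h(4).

Consecutive ratio: -4/(-2) = 2, and -8/(-4) = 2, so r = 2.
Then A·2^0 = -2 gives A = -2, and h(m) = -2·2^m.
h(4) = -2·2^4 = -32.

-32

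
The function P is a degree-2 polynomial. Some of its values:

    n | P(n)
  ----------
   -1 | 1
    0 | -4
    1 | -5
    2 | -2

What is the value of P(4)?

16

First differences: -5, -1, 3. Second differences: 4, 4.
Level-2 differences are constant, so P has degree 2.
Fitting a degree-2 polynomial gives P(n) = 2n² - 3n - 4.
Then P(4) = 16.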